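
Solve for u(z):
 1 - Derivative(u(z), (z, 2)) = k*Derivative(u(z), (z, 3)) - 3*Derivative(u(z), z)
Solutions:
 u(z) = C1 + C2*exp(z*(sqrt(12*k + 1) - 1)/(2*k)) + C3*exp(-z*(sqrt(12*k + 1) + 1)/(2*k)) - z/3


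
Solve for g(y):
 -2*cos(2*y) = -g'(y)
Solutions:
 g(y) = C1 + sin(2*y)


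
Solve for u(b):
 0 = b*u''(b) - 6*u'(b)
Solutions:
 u(b) = C1 + C2*b^7


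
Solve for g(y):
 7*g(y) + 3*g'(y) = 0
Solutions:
 g(y) = C1*exp(-7*y/3)


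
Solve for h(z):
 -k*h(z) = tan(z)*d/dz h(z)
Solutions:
 h(z) = C1*exp(-k*log(sin(z)))


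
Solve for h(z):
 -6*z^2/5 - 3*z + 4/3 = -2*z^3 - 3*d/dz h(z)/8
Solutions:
 h(z) = C1 - 4*z^4/3 + 16*z^3/15 + 4*z^2 - 32*z/9


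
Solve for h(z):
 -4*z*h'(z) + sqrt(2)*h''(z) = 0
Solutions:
 h(z) = C1 + C2*erfi(2^(1/4)*z)


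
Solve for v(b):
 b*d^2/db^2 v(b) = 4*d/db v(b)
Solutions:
 v(b) = C1 + C2*b^5


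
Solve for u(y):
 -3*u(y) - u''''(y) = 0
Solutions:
 u(y) = (C1*sin(sqrt(2)*3^(1/4)*y/2) + C2*cos(sqrt(2)*3^(1/4)*y/2))*exp(-sqrt(2)*3^(1/4)*y/2) + (C3*sin(sqrt(2)*3^(1/4)*y/2) + C4*cos(sqrt(2)*3^(1/4)*y/2))*exp(sqrt(2)*3^(1/4)*y/2)


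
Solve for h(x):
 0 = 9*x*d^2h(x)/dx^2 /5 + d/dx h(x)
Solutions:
 h(x) = C1 + C2*x^(4/9)


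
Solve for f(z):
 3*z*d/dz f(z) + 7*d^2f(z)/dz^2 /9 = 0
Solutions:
 f(z) = C1 + C2*erf(3*sqrt(42)*z/14)


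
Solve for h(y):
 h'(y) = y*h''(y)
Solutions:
 h(y) = C1 + C2*y^2


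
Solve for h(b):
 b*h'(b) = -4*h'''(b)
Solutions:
 h(b) = C1 + Integral(C2*airyai(-2^(1/3)*b/2) + C3*airybi(-2^(1/3)*b/2), b)


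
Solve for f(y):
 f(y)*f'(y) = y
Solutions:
 f(y) = -sqrt(C1 + y^2)
 f(y) = sqrt(C1 + y^2)


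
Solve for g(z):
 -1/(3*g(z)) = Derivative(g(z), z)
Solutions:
 g(z) = -sqrt(C1 - 6*z)/3
 g(z) = sqrt(C1 - 6*z)/3


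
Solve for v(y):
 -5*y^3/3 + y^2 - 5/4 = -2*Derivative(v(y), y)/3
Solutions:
 v(y) = C1 + 5*y^4/8 - y^3/2 + 15*y/8


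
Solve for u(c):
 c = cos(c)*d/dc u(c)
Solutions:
 u(c) = C1 + Integral(c/cos(c), c)


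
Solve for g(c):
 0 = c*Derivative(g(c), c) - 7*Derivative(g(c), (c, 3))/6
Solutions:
 g(c) = C1 + Integral(C2*airyai(6^(1/3)*7^(2/3)*c/7) + C3*airybi(6^(1/3)*7^(2/3)*c/7), c)


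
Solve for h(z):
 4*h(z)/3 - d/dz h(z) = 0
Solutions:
 h(z) = C1*exp(4*z/3)


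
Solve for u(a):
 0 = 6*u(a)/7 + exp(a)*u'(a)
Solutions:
 u(a) = C1*exp(6*exp(-a)/7)


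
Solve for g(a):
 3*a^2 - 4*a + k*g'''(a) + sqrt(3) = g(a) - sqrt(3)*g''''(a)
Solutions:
 g(a) = C1*exp(a*(-sqrt(3)*k - sqrt(3)*sqrt(k^2 + 2*2^(2/3)*3^(1/6)*(-3*k^2 + sqrt(9*k^4 + 256*sqrt(3)))^(1/3) - 16*6^(1/3)/(-3*k^2 + sqrt(9*k^4 + 256*sqrt(3)))^(1/3)) + sqrt(6)*sqrt(k^3/sqrt(k^2 + 2*2^(2/3)*3^(1/6)*(-3*k^2 + sqrt(9*k^4 + 256*sqrt(3)))^(1/3) - 16*6^(1/3)/(-3*k^2 + sqrt(9*k^4 + 256*sqrt(3)))^(1/3)) + k^2 - 2^(2/3)*3^(1/6)*(-3*k^2 + sqrt(9*k^4 + 256*sqrt(3)))^(1/3) + 8*6^(1/3)/(-3*k^2 + sqrt(9*k^4 + 256*sqrt(3)))^(1/3)))/12) + C2*exp(a*(-sqrt(3)*k + sqrt(3)*sqrt(k^2 + 2*2^(2/3)*3^(1/6)*(-3*k^2 + sqrt(9*k^4 + 256*sqrt(3)))^(1/3) - 16*6^(1/3)/(-3*k^2 + sqrt(9*k^4 + 256*sqrt(3)))^(1/3)) - sqrt(6)*sqrt(-k^3/sqrt(k^2 + 2*2^(2/3)*3^(1/6)*(-3*k^2 + sqrt(9*k^4 + 256*sqrt(3)))^(1/3) - 16*6^(1/3)/(-3*k^2 + sqrt(9*k^4 + 256*sqrt(3)))^(1/3)) + k^2 - 2^(2/3)*3^(1/6)*(-3*k^2 + sqrt(9*k^4 + 256*sqrt(3)))^(1/3) + 8*6^(1/3)/(-3*k^2 + sqrt(9*k^4 + 256*sqrt(3)))^(1/3)))/12) + C3*exp(a*(-sqrt(3)*k + sqrt(3)*sqrt(k^2 + 2*2^(2/3)*3^(1/6)*(-3*k^2 + sqrt(9*k^4 + 256*sqrt(3)))^(1/3) - 16*6^(1/3)/(-3*k^2 + sqrt(9*k^4 + 256*sqrt(3)))^(1/3)) + sqrt(6)*sqrt(-k^3/sqrt(k^2 + 2*2^(2/3)*3^(1/6)*(-3*k^2 + sqrt(9*k^4 + 256*sqrt(3)))^(1/3) - 16*6^(1/3)/(-3*k^2 + sqrt(9*k^4 + 256*sqrt(3)))^(1/3)) + k^2 - 2^(2/3)*3^(1/6)*(-3*k^2 + sqrt(9*k^4 + 256*sqrt(3)))^(1/3) + 8*6^(1/3)/(-3*k^2 + sqrt(9*k^4 + 256*sqrt(3)))^(1/3)))/12) + C4*exp(-a*(sqrt(3)*k + sqrt(3)*sqrt(k^2 + 2*2^(2/3)*3^(1/6)*(-3*k^2 + sqrt(9*k^4 + 256*sqrt(3)))^(1/3) - 16*6^(1/3)/(-3*k^2 + sqrt(9*k^4 + 256*sqrt(3)))^(1/3)) + sqrt(6)*sqrt(k^3/sqrt(k^2 + 2*2^(2/3)*3^(1/6)*(-3*k^2 + sqrt(9*k^4 + 256*sqrt(3)))^(1/3) - 16*6^(1/3)/(-3*k^2 + sqrt(9*k^4 + 256*sqrt(3)))^(1/3)) + k^2 - 2^(2/3)*3^(1/6)*(-3*k^2 + sqrt(9*k^4 + 256*sqrt(3)))^(1/3) + 8*6^(1/3)/(-3*k^2 + sqrt(9*k^4 + 256*sqrt(3)))^(1/3)))/12) + 3*a^2 - 4*a + sqrt(3)


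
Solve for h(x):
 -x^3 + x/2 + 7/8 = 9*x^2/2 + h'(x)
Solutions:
 h(x) = C1 - x^4/4 - 3*x^3/2 + x^2/4 + 7*x/8


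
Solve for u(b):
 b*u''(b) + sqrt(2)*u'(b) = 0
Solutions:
 u(b) = C1 + C2*b^(1 - sqrt(2))


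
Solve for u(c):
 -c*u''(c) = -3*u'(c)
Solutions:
 u(c) = C1 + C2*c^4


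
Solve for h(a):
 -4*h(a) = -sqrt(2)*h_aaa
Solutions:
 h(a) = C3*exp(sqrt(2)*a) + (C1*sin(sqrt(6)*a/2) + C2*cos(sqrt(6)*a/2))*exp(-sqrt(2)*a/2)


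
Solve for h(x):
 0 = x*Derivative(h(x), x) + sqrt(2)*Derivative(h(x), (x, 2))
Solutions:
 h(x) = C1 + C2*erf(2^(1/4)*x/2)


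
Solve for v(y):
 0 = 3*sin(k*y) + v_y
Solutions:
 v(y) = C1 + 3*cos(k*y)/k


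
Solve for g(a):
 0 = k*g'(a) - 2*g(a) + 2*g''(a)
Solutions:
 g(a) = C1*exp(a*(-k + sqrt(k^2 + 16))/4) + C2*exp(-a*(k + sqrt(k^2 + 16))/4)


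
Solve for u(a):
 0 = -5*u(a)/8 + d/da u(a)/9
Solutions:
 u(a) = C1*exp(45*a/8)


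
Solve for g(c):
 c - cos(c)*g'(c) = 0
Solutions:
 g(c) = C1 + Integral(c/cos(c), c)


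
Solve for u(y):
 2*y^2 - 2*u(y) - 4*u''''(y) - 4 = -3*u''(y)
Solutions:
 u(y) = y^2 + (C1*sin(2^(3/4)*y*sin(atan(sqrt(23)/3)/2)/2) + C2*cos(2^(3/4)*y*sin(atan(sqrt(23)/3)/2)/2))*exp(-2^(3/4)*y*cos(atan(sqrt(23)/3)/2)/2) + (C3*sin(2^(3/4)*y*sin(atan(sqrt(23)/3)/2)/2) + C4*cos(2^(3/4)*y*sin(atan(sqrt(23)/3)/2)/2))*exp(2^(3/4)*y*cos(atan(sqrt(23)/3)/2)/2) + 1


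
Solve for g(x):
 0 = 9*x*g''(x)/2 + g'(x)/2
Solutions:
 g(x) = C1 + C2*x^(8/9)


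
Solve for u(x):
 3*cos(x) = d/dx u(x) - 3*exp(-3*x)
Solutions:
 u(x) = C1 + 3*sin(x) - exp(-3*x)


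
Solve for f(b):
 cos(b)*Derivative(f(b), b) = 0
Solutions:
 f(b) = C1


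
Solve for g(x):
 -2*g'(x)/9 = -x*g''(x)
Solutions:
 g(x) = C1 + C2*x^(11/9)


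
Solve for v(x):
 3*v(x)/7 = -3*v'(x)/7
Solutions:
 v(x) = C1*exp(-x)


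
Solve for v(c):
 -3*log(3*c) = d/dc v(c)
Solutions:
 v(c) = C1 - 3*c*log(c) - c*log(27) + 3*c


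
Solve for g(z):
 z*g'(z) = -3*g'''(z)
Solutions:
 g(z) = C1 + Integral(C2*airyai(-3^(2/3)*z/3) + C3*airybi(-3^(2/3)*z/3), z)


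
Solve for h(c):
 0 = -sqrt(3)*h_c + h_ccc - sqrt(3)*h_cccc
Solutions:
 h(c) = C1 + C2*exp(c*(2*18^(1/3)/(-2*sqrt(3) + sqrt(-12 + (243 - 2*sqrt(3))^2) + 243)^(1/3) + 4*sqrt(3) + 12^(1/3)*(-2*sqrt(3) + sqrt(-12 + (243 - 2*sqrt(3))^2) + 243)^(1/3))/36)*sin(2^(1/3)*3^(1/6)*c*(-2^(1/3)*3^(2/3)*(-2*sqrt(3) + 9*sqrt(-4/27 + (27 - 2*sqrt(3)/9)^2) + 243)^(1/3) + 6/(-2*sqrt(3) + 9*sqrt(-4/27 + (27 - 2*sqrt(3)/9)^2) + 243)^(1/3))/36) + C3*exp(c*(2*18^(1/3)/(-2*sqrt(3) + sqrt(-12 + (243 - 2*sqrt(3))^2) + 243)^(1/3) + 4*sqrt(3) + 12^(1/3)*(-2*sqrt(3) + sqrt(-12 + (243 - 2*sqrt(3))^2) + 243)^(1/3))/36)*cos(2^(1/3)*3^(1/6)*c*(-2^(1/3)*3^(2/3)*(-2*sqrt(3) + 9*sqrt(-4/27 + (27 - 2*sqrt(3)/9)^2) + 243)^(1/3) + 6/(-2*sqrt(3) + 9*sqrt(-4/27 + (27 - 2*sqrt(3)/9)^2) + 243)^(1/3))/36) + C4*exp(c*(-12^(1/3)*(-2*sqrt(3) + sqrt(-12 + (243 - 2*sqrt(3))^2) + 243)^(1/3) - 2*18^(1/3)/(-2*sqrt(3) + sqrt(-12 + (243 - 2*sqrt(3))^2) + 243)^(1/3) + 2*sqrt(3))/18)


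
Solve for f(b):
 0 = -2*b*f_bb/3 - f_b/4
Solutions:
 f(b) = C1 + C2*b^(5/8)


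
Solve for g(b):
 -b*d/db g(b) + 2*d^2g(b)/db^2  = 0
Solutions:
 g(b) = C1 + C2*erfi(b/2)


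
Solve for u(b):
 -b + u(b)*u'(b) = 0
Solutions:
 u(b) = -sqrt(C1 + b^2)
 u(b) = sqrt(C1 + b^2)


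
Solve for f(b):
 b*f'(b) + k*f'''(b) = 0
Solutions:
 f(b) = C1 + Integral(C2*airyai(b*(-1/k)^(1/3)) + C3*airybi(b*(-1/k)^(1/3)), b)


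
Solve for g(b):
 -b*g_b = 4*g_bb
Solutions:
 g(b) = C1 + C2*erf(sqrt(2)*b/4)


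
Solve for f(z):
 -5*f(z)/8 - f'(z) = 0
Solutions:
 f(z) = C1*exp(-5*z/8)


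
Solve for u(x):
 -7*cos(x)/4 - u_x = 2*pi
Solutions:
 u(x) = C1 - 2*pi*x - 7*sin(x)/4


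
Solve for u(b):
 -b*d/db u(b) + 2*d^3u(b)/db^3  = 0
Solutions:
 u(b) = C1 + Integral(C2*airyai(2^(2/3)*b/2) + C3*airybi(2^(2/3)*b/2), b)


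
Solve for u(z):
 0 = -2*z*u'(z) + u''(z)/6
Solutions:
 u(z) = C1 + C2*erfi(sqrt(6)*z)


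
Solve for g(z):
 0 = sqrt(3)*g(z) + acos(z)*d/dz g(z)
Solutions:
 g(z) = C1*exp(-sqrt(3)*Integral(1/acos(z), z))


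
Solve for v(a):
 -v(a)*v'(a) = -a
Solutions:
 v(a) = -sqrt(C1 + a^2)
 v(a) = sqrt(C1 + a^2)


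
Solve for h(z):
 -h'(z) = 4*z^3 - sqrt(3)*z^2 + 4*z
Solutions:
 h(z) = C1 - z^4 + sqrt(3)*z^3/3 - 2*z^2


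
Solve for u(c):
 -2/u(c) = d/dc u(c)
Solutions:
 u(c) = -sqrt(C1 - 4*c)
 u(c) = sqrt(C1 - 4*c)


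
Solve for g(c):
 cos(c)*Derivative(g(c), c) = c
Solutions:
 g(c) = C1 + Integral(c/cos(c), c)


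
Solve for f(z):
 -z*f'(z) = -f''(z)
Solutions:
 f(z) = C1 + C2*erfi(sqrt(2)*z/2)


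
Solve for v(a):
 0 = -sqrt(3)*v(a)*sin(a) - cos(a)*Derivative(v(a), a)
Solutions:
 v(a) = C1*cos(a)^(sqrt(3))


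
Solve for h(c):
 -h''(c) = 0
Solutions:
 h(c) = C1 + C2*c


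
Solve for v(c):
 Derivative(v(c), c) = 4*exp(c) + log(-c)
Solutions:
 v(c) = C1 + c*log(-c) - c + 4*exp(c)


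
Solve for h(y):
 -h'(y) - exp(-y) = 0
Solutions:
 h(y) = C1 + exp(-y)


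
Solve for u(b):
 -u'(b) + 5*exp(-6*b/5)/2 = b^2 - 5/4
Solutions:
 u(b) = C1 - b^3/3 + 5*b/4 - 25*exp(-6*b/5)/12


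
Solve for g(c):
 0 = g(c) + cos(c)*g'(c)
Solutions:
 g(c) = C1*sqrt(sin(c) - 1)/sqrt(sin(c) + 1)


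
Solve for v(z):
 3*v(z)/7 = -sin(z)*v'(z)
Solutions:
 v(z) = C1*(cos(z) + 1)^(3/14)/(cos(z) - 1)^(3/14)


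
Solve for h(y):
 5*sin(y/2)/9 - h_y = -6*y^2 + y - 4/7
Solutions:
 h(y) = C1 + 2*y^3 - y^2/2 + 4*y/7 - 10*cos(y/2)/9


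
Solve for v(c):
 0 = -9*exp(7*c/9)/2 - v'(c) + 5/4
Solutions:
 v(c) = C1 + 5*c/4 - 81*exp(7*c/9)/14


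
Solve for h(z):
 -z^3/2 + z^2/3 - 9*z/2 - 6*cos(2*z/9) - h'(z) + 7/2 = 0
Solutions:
 h(z) = C1 - z^4/8 + z^3/9 - 9*z^2/4 + 7*z/2 - 27*sin(2*z/9)


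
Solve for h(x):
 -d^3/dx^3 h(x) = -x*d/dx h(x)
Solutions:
 h(x) = C1 + Integral(C2*airyai(x) + C3*airybi(x), x)


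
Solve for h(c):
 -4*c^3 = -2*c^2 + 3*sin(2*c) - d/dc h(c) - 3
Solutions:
 h(c) = C1 + c^4 - 2*c^3/3 - 3*c - 3*cos(2*c)/2


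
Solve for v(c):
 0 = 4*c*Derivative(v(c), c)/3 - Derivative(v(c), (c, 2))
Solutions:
 v(c) = C1 + C2*erfi(sqrt(6)*c/3)


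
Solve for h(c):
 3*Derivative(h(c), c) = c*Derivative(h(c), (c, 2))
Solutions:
 h(c) = C1 + C2*c^4


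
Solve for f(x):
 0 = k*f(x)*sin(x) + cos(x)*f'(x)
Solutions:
 f(x) = C1*exp(k*log(cos(x)))


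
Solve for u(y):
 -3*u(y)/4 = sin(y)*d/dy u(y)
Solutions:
 u(y) = C1*(cos(y) + 1)^(3/8)/(cos(y) - 1)^(3/8)


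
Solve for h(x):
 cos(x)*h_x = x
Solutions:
 h(x) = C1 + Integral(x/cos(x), x)


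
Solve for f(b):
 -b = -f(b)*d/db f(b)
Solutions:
 f(b) = -sqrt(C1 + b^2)
 f(b) = sqrt(C1 + b^2)


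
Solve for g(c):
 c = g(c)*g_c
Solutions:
 g(c) = -sqrt(C1 + c^2)
 g(c) = sqrt(C1 + c^2)


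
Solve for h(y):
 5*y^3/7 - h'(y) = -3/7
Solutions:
 h(y) = C1 + 5*y^4/28 + 3*y/7


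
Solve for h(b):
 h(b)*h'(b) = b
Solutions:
 h(b) = -sqrt(C1 + b^2)
 h(b) = sqrt(C1 + b^2)


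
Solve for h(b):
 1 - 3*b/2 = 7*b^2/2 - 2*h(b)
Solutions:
 h(b) = 7*b^2/4 + 3*b/4 - 1/2


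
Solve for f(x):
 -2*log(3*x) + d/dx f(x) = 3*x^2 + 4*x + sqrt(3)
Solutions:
 f(x) = C1 + x^3 + 2*x^2 + 2*x*log(x) - 2*x + sqrt(3)*x + x*log(9)


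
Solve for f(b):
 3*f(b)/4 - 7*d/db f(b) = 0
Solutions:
 f(b) = C1*exp(3*b/28)


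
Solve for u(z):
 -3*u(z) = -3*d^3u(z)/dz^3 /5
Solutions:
 u(z) = C3*exp(5^(1/3)*z) + (C1*sin(sqrt(3)*5^(1/3)*z/2) + C2*cos(sqrt(3)*5^(1/3)*z/2))*exp(-5^(1/3)*z/2)


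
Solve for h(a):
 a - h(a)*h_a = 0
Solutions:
 h(a) = -sqrt(C1 + a^2)
 h(a) = sqrt(C1 + a^2)


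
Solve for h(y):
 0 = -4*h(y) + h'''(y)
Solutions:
 h(y) = C3*exp(2^(2/3)*y) + (C1*sin(2^(2/3)*sqrt(3)*y/2) + C2*cos(2^(2/3)*sqrt(3)*y/2))*exp(-2^(2/3)*y/2)


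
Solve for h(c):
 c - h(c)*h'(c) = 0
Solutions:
 h(c) = -sqrt(C1 + c^2)
 h(c) = sqrt(C1 + c^2)


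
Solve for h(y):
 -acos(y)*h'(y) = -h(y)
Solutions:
 h(y) = C1*exp(Integral(1/acos(y), y))


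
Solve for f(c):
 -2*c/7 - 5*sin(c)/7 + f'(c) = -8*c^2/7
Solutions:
 f(c) = C1 - 8*c^3/21 + c^2/7 - 5*cos(c)/7


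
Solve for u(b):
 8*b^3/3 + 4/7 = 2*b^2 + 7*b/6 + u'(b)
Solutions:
 u(b) = C1 + 2*b^4/3 - 2*b^3/3 - 7*b^2/12 + 4*b/7


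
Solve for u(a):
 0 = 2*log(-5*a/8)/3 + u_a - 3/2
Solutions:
 u(a) = C1 - 2*a*log(-a)/3 + a*(-2*log(5)/3 + 2*log(2) + 13/6)


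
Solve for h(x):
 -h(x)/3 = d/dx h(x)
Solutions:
 h(x) = C1*exp(-x/3)


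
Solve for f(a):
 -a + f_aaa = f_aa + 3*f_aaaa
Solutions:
 f(a) = C1 + C2*a - a^3/6 - a^2/2 + (C3*sin(sqrt(11)*a/6) + C4*cos(sqrt(11)*a/6))*exp(a/6)


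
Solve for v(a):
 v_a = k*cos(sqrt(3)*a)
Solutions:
 v(a) = C1 + sqrt(3)*k*sin(sqrt(3)*a)/3


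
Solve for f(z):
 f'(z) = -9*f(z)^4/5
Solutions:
 f(z) = 5^(1/3)*(1/(C1 + 27*z))^(1/3)
 f(z) = 5^(1/3)*(-3^(2/3) - 3*3^(1/6)*I)*(1/(C1 + 9*z))^(1/3)/6
 f(z) = 5^(1/3)*(-3^(2/3) + 3*3^(1/6)*I)*(1/(C1 + 9*z))^(1/3)/6


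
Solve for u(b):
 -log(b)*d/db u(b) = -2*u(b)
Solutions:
 u(b) = C1*exp(2*li(b))


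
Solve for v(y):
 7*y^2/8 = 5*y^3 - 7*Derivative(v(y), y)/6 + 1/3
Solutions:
 v(y) = C1 + 15*y^4/14 - y^3/4 + 2*y/7


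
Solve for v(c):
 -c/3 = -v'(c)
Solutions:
 v(c) = C1 + c^2/6


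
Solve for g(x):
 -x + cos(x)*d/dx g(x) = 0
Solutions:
 g(x) = C1 + Integral(x/cos(x), x)


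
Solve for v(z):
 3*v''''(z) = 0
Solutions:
 v(z) = C1 + C2*z + C3*z^2 + C4*z^3


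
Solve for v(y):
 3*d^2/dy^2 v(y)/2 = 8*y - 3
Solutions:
 v(y) = C1 + C2*y + 8*y^3/9 - y^2


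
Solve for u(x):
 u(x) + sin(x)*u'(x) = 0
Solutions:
 u(x) = C1*sqrt(cos(x) + 1)/sqrt(cos(x) - 1)


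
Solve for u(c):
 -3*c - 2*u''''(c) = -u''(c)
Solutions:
 u(c) = C1 + C2*c + C3*exp(-sqrt(2)*c/2) + C4*exp(sqrt(2)*c/2) + c^3/2


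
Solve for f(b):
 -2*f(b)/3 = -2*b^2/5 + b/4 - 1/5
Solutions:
 f(b) = 3*b^2/5 - 3*b/8 + 3/10


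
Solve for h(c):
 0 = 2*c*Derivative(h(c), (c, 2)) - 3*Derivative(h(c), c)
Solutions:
 h(c) = C1 + C2*c^(5/2)


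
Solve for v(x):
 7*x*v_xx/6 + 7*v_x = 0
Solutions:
 v(x) = C1 + C2/x^5


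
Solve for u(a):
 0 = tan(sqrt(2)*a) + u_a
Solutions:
 u(a) = C1 + sqrt(2)*log(cos(sqrt(2)*a))/2


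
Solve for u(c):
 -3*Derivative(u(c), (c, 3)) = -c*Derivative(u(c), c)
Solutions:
 u(c) = C1 + Integral(C2*airyai(3^(2/3)*c/3) + C3*airybi(3^(2/3)*c/3), c)


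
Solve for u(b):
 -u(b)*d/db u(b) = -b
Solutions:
 u(b) = -sqrt(C1 + b^2)
 u(b) = sqrt(C1 + b^2)


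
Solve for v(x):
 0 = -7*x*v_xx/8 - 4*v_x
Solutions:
 v(x) = C1 + C2/x^(25/7)


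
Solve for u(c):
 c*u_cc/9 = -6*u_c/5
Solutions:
 u(c) = C1 + C2/c^(49/5)


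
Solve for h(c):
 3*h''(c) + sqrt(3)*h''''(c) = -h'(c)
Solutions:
 h(c) = C1 + C2*exp(c*(-2*2^(1/3)*3^(5/6)/(sqrt(3) + sqrt(3 + 4*sqrt(3)))^(1/3) + 6^(2/3)*(sqrt(3) + sqrt(3 + 4*sqrt(3)))^(1/3))/12)*sin(c*(2*6^(1/3)/(sqrt(3) + sqrt(3 + 4*sqrt(3)))^(1/3) + 2^(2/3)*3^(1/6)*(sqrt(3) + sqrt(3 + 4*sqrt(3)))^(1/3))/4) + C3*exp(c*(-2*2^(1/3)*3^(5/6)/(sqrt(3) + sqrt(3 + 4*sqrt(3)))^(1/3) + 6^(2/3)*(sqrt(3) + sqrt(3 + 4*sqrt(3)))^(1/3))/12)*cos(c*(2*6^(1/3)/(sqrt(3) + sqrt(3 + 4*sqrt(3)))^(1/3) + 2^(2/3)*3^(1/6)*(sqrt(3) + sqrt(3 + 4*sqrt(3)))^(1/3))/4) + C4*exp(-c*(-2*2^(1/3)*3^(5/6)/(sqrt(3) + sqrt(3 + 4*sqrt(3)))^(1/3) + 6^(2/3)*(sqrt(3) + sqrt(3 + 4*sqrt(3)))^(1/3))/6)


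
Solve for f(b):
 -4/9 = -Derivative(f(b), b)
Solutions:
 f(b) = C1 + 4*b/9


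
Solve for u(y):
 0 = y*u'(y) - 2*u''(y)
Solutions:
 u(y) = C1 + C2*erfi(y/2)


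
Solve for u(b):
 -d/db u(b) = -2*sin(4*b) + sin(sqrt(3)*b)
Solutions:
 u(b) = C1 - cos(4*b)/2 + sqrt(3)*cos(sqrt(3)*b)/3


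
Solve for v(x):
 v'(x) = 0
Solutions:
 v(x) = C1


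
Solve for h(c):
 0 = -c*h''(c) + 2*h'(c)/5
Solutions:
 h(c) = C1 + C2*c^(7/5)


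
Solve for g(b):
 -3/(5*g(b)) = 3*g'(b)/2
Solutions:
 g(b) = -sqrt(C1 - 20*b)/5
 g(b) = sqrt(C1 - 20*b)/5


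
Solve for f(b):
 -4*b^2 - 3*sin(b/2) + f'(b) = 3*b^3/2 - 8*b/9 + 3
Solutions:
 f(b) = C1 + 3*b^4/8 + 4*b^3/3 - 4*b^2/9 + 3*b - 6*cos(b/2)


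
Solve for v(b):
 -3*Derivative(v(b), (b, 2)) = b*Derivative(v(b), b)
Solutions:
 v(b) = C1 + C2*erf(sqrt(6)*b/6)


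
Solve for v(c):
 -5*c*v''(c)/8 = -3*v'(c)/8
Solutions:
 v(c) = C1 + C2*c^(8/5)


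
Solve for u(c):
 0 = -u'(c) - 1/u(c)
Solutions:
 u(c) = -sqrt(C1 - 2*c)
 u(c) = sqrt(C1 - 2*c)


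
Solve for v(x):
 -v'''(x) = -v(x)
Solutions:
 v(x) = C3*exp(x) + (C1*sin(sqrt(3)*x/2) + C2*cos(sqrt(3)*x/2))*exp(-x/2)


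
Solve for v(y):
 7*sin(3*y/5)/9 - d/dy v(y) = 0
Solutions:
 v(y) = C1 - 35*cos(3*y/5)/27


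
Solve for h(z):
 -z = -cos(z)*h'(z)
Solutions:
 h(z) = C1 + Integral(z/cos(z), z)


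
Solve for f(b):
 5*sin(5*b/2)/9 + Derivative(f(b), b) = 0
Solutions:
 f(b) = C1 + 2*cos(5*b/2)/9


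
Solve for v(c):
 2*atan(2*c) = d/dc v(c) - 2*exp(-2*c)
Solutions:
 v(c) = C1 + 2*c*atan(2*c) - log(4*c^2 + 1)/2 - exp(-2*c)


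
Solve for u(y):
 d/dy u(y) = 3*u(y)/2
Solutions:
 u(y) = C1*exp(3*y/2)


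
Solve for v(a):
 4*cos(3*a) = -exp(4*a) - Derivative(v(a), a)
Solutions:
 v(a) = C1 - exp(4*a)/4 - 4*sin(3*a)/3


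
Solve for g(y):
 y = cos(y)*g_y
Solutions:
 g(y) = C1 + Integral(y/cos(y), y)


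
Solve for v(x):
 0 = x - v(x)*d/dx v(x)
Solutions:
 v(x) = -sqrt(C1 + x^2)
 v(x) = sqrt(C1 + x^2)


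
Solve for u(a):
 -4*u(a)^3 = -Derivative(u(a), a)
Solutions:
 u(a) = -sqrt(2)*sqrt(-1/(C1 + 4*a))/2
 u(a) = sqrt(2)*sqrt(-1/(C1 + 4*a))/2


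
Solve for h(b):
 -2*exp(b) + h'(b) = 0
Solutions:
 h(b) = C1 + 2*exp(b)


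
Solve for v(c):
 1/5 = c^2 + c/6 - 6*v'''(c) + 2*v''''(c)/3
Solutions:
 v(c) = C1 + C2*c + C3*c^2 + C4*exp(9*c) + c^5/360 + 7*c^4/2592 - 127*c^3/29160


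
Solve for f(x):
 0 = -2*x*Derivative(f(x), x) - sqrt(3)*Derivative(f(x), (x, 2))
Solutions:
 f(x) = C1 + C2*erf(3^(3/4)*x/3)


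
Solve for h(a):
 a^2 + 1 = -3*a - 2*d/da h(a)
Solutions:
 h(a) = C1 - a^3/6 - 3*a^2/4 - a/2


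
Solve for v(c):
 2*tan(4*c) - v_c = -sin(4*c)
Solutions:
 v(c) = C1 - log(cos(4*c))/2 - cos(4*c)/4


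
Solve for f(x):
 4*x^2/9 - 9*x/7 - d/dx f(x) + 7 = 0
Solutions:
 f(x) = C1 + 4*x^3/27 - 9*x^2/14 + 7*x


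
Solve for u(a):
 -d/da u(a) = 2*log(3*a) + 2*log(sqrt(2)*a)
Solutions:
 u(a) = C1 - 4*a*log(a) - a*log(18) + 4*a


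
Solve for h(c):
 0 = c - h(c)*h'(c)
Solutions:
 h(c) = -sqrt(C1 + c^2)
 h(c) = sqrt(C1 + c^2)


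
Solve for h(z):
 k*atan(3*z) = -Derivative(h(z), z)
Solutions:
 h(z) = C1 - k*(z*atan(3*z) - log(9*z^2 + 1)/6)


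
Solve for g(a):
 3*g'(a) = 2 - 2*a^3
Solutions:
 g(a) = C1 - a^4/6 + 2*a/3


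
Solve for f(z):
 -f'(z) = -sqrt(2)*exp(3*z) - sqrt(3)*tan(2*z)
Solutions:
 f(z) = C1 + sqrt(2)*exp(3*z)/3 - sqrt(3)*log(cos(2*z))/2


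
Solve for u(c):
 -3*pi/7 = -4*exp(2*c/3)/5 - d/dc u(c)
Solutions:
 u(c) = C1 + 3*pi*c/7 - 6*exp(2*c/3)/5


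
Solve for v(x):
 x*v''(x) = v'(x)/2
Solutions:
 v(x) = C1 + C2*x^(3/2)


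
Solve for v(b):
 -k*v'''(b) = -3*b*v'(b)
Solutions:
 v(b) = C1 + Integral(C2*airyai(3^(1/3)*b*(1/k)^(1/3)) + C3*airybi(3^(1/3)*b*(1/k)^(1/3)), b)


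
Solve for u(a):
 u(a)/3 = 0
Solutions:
 u(a) = 0


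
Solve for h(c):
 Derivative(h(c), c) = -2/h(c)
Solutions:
 h(c) = -sqrt(C1 - 4*c)
 h(c) = sqrt(C1 - 4*c)


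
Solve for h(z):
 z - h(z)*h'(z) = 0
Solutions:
 h(z) = -sqrt(C1 + z^2)
 h(z) = sqrt(C1 + z^2)


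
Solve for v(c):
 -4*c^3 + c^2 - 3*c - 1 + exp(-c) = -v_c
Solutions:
 v(c) = C1 + c^4 - c^3/3 + 3*c^2/2 + c + exp(-c)


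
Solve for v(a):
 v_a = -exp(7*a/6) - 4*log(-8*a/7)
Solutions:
 v(a) = C1 - 4*a*log(-a) + 4*a*(-3*log(2) + 1 + log(7)) - 6*exp(7*a/6)/7


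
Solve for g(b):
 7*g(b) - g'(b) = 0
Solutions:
 g(b) = C1*exp(7*b)


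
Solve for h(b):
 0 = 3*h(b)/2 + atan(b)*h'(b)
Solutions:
 h(b) = C1*exp(-3*Integral(1/atan(b), b)/2)


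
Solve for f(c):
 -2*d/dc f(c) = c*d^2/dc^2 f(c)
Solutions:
 f(c) = C1 + C2/c


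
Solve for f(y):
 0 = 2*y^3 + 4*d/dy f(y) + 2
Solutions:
 f(y) = C1 - y^4/8 - y/2


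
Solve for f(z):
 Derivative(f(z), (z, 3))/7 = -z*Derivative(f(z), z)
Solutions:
 f(z) = C1 + Integral(C2*airyai(-7^(1/3)*z) + C3*airybi(-7^(1/3)*z), z)


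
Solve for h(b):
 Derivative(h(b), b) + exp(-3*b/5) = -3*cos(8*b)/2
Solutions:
 h(b) = C1 - 3*sin(8*b)/16 + 5*exp(-3*b/5)/3


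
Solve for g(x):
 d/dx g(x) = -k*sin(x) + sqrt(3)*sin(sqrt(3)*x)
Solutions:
 g(x) = C1 + k*cos(x) - cos(sqrt(3)*x)


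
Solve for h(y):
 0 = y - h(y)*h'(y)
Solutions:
 h(y) = -sqrt(C1 + y^2)
 h(y) = sqrt(C1 + y^2)


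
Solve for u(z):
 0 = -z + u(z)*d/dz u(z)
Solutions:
 u(z) = -sqrt(C1 + z^2)
 u(z) = sqrt(C1 + z^2)


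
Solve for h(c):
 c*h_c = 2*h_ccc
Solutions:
 h(c) = C1 + Integral(C2*airyai(2^(2/3)*c/2) + C3*airybi(2^(2/3)*c/2), c)


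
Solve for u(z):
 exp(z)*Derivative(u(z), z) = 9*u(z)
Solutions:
 u(z) = C1*exp(-9*exp(-z))


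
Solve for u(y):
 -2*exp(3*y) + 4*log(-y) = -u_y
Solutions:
 u(y) = C1 - 4*y*log(-y) + 4*y + 2*exp(3*y)/3


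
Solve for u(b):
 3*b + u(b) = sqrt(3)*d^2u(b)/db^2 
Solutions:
 u(b) = C1*exp(-3^(3/4)*b/3) + C2*exp(3^(3/4)*b/3) - 3*b


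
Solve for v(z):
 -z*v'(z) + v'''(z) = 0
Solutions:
 v(z) = C1 + Integral(C2*airyai(z) + C3*airybi(z), z)


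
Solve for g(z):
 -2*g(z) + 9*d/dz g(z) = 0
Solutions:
 g(z) = C1*exp(2*z/9)


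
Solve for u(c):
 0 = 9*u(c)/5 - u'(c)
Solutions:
 u(c) = C1*exp(9*c/5)


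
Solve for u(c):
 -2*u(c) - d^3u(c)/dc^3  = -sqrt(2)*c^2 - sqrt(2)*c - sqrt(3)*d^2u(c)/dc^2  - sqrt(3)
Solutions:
 u(c) = C1*exp(c*(3^(2/3)/(-sqrt(3) + sqrt(-3 + (9 - sqrt(3))^2) + 9)^(1/3) + 2*sqrt(3) + 3^(1/3)*(-sqrt(3) + sqrt(-3 + (9 - sqrt(3))^2) + 9)^(1/3))/6)*sin(3^(1/6)*c*(-3^(2/3)*(-sqrt(3) + sqrt(-3 + (9 - sqrt(3))^2) + 9)^(1/3) + 3/(-sqrt(3) + sqrt(-3 + (9 - sqrt(3))^2) + 9)^(1/3))/6) + C2*exp(c*(3^(2/3)/(-sqrt(3) + sqrt(-3 + (9 - sqrt(3))^2) + 9)^(1/3) + 2*sqrt(3) + 3^(1/3)*(-sqrt(3) + sqrt(-3 + (9 - sqrt(3))^2) + 9)^(1/3))/6)*cos(3^(1/6)*c*(-3^(2/3)*(-sqrt(3) + sqrt(-3 + (9 - sqrt(3))^2) + 9)^(1/3) + 3/(-sqrt(3) + sqrt(-3 + (9 - sqrt(3))^2) + 9)^(1/3))/6) + C3*exp(c*(-3^(1/3)*(-sqrt(3) + sqrt(-3 + (9 - sqrt(3))^2) + 9)^(1/3) - 3^(2/3)/(-sqrt(3) + sqrt(-3 + (9 - sqrt(3))^2) + 9)^(1/3) + sqrt(3))/3) + sqrt(2)*c^2/2 + sqrt(2)*c/2 + sqrt(3)/2 + sqrt(6)/2


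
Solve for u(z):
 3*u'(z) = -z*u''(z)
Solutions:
 u(z) = C1 + C2/z^2


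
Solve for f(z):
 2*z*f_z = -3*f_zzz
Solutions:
 f(z) = C1 + Integral(C2*airyai(-2^(1/3)*3^(2/3)*z/3) + C3*airybi(-2^(1/3)*3^(2/3)*z/3), z)


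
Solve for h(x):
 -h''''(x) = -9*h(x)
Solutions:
 h(x) = C1*exp(-sqrt(3)*x) + C2*exp(sqrt(3)*x) + C3*sin(sqrt(3)*x) + C4*cos(sqrt(3)*x)


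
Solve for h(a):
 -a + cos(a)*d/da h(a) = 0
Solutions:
 h(a) = C1 + Integral(a/cos(a), a)


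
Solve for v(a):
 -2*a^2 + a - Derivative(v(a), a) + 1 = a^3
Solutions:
 v(a) = C1 - a^4/4 - 2*a^3/3 + a^2/2 + a


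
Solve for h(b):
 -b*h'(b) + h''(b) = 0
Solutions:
 h(b) = C1 + C2*erfi(sqrt(2)*b/2)


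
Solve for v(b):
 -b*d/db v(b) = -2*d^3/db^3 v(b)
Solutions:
 v(b) = C1 + Integral(C2*airyai(2^(2/3)*b/2) + C3*airybi(2^(2/3)*b/2), b)


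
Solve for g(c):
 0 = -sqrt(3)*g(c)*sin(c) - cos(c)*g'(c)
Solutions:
 g(c) = C1*cos(c)^(sqrt(3))


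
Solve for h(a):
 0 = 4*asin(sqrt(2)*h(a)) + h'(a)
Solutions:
 Integral(1/asin(sqrt(2)*_y), (_y, h(a))) = C1 - 4*a


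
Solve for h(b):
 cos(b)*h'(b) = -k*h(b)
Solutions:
 h(b) = C1*exp(k*(log(sin(b) - 1) - log(sin(b) + 1))/2)


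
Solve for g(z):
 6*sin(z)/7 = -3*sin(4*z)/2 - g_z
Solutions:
 g(z) = C1 + 6*cos(z)/7 + 3*cos(4*z)/8


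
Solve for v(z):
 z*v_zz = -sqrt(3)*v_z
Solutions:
 v(z) = C1 + C2*z^(1 - sqrt(3))


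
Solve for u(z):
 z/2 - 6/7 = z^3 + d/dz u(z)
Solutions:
 u(z) = C1 - z^4/4 + z^2/4 - 6*z/7


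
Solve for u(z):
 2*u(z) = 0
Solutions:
 u(z) = 0


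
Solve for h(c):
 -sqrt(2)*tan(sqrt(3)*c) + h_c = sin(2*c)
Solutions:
 h(c) = C1 - sqrt(6)*log(cos(sqrt(3)*c))/3 - cos(2*c)/2


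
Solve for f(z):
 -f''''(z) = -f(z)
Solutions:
 f(z) = C1*exp(-z) + C2*exp(z) + C3*sin(z) + C4*cos(z)


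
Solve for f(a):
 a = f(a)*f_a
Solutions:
 f(a) = -sqrt(C1 + a^2)
 f(a) = sqrt(C1 + a^2)


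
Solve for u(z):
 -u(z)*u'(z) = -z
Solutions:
 u(z) = -sqrt(C1 + z^2)
 u(z) = sqrt(C1 + z^2)


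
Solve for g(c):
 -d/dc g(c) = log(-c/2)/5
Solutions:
 g(c) = C1 - c*log(-c)/5 + c*(log(2) + 1)/5


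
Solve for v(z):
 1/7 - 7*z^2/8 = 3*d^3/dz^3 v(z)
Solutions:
 v(z) = C1 + C2*z + C3*z^2 - 7*z^5/1440 + z^3/126


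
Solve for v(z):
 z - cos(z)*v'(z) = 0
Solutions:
 v(z) = C1 + Integral(z/cos(z), z)


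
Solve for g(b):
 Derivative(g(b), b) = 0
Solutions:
 g(b) = C1


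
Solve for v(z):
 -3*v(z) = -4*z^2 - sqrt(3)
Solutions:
 v(z) = 4*z^2/3 + sqrt(3)/3


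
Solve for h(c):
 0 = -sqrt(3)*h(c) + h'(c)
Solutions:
 h(c) = C1*exp(sqrt(3)*c)


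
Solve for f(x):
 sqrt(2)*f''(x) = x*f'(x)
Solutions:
 f(x) = C1 + C2*erfi(2^(1/4)*x/2)


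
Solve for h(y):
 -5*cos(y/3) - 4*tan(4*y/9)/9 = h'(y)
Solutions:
 h(y) = C1 + log(cos(4*y/9)) - 15*sin(y/3)


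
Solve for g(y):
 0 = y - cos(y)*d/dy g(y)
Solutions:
 g(y) = C1 + Integral(y/cos(y), y)


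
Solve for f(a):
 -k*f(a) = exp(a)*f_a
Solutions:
 f(a) = C1*exp(k*exp(-a))


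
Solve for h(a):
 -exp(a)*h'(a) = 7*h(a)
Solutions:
 h(a) = C1*exp(7*exp(-a))


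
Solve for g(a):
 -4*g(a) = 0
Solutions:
 g(a) = 0


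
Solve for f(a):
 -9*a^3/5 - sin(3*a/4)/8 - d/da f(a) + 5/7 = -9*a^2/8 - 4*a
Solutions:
 f(a) = C1 - 9*a^4/20 + 3*a^3/8 + 2*a^2 + 5*a/7 + cos(3*a/4)/6


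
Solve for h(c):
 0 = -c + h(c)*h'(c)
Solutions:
 h(c) = -sqrt(C1 + c^2)
 h(c) = sqrt(C1 + c^2)


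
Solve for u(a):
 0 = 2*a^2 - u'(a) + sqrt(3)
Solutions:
 u(a) = C1 + 2*a^3/3 + sqrt(3)*a


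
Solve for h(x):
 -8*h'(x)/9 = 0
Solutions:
 h(x) = C1


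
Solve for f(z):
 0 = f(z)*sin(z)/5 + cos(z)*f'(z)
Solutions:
 f(z) = C1*cos(z)^(1/5)


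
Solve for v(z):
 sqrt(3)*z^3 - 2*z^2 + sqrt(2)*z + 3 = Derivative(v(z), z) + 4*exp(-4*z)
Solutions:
 v(z) = C1 + sqrt(3)*z^4/4 - 2*z^3/3 + sqrt(2)*z^2/2 + 3*z + exp(-4*z)


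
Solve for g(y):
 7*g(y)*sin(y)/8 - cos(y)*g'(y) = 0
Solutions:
 g(y) = C1/cos(y)^(7/8)


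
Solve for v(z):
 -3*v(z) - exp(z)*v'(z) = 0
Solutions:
 v(z) = C1*exp(3*exp(-z))


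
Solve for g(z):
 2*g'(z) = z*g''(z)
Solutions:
 g(z) = C1 + C2*z^3


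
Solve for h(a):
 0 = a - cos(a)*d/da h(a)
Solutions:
 h(a) = C1 + Integral(a/cos(a), a)


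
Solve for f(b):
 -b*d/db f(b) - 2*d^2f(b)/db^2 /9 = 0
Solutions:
 f(b) = C1 + C2*erf(3*b/2)


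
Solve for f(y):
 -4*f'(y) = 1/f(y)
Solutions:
 f(y) = -sqrt(C1 - 2*y)/2
 f(y) = sqrt(C1 - 2*y)/2


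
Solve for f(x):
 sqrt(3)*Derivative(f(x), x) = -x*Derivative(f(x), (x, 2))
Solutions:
 f(x) = C1 + C2*x^(1 - sqrt(3))


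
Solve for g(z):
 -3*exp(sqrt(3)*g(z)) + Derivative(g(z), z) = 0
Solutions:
 g(z) = sqrt(3)*(2*log(-1/(C1 + 3*z)) - log(3))/6


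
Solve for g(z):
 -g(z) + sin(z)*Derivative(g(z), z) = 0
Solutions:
 g(z) = C1*sqrt(cos(z) - 1)/sqrt(cos(z) + 1)


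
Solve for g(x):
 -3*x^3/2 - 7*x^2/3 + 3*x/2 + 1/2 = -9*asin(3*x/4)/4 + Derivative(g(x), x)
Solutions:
 g(x) = C1 - 3*x^4/8 - 7*x^3/9 + 3*x^2/4 + 9*x*asin(3*x/4)/4 + x/2 + 3*sqrt(16 - 9*x^2)/4


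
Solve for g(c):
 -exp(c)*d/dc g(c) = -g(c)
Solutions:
 g(c) = C1*exp(-exp(-c))


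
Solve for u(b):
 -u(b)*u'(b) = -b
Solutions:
 u(b) = -sqrt(C1 + b^2)
 u(b) = sqrt(C1 + b^2)


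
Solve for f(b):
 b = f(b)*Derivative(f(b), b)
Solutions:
 f(b) = -sqrt(C1 + b^2)
 f(b) = sqrt(C1 + b^2)


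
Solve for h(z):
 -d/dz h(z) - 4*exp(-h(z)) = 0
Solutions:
 h(z) = log(C1 - 4*z)


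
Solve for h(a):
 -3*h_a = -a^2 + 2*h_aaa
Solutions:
 h(a) = C1 + C2*sin(sqrt(6)*a/2) + C3*cos(sqrt(6)*a/2) + a^3/9 - 4*a/9


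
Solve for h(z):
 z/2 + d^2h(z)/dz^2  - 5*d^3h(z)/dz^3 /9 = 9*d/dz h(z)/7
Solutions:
 h(z) = C1 + 7*z^2/36 + 49*z/162 + (C2*sin(9*sqrt(91)*z/70) + C3*cos(9*sqrt(91)*z/70))*exp(9*z/10)


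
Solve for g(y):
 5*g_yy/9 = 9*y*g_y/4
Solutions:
 g(y) = C1 + C2*erfi(9*sqrt(10)*y/20)


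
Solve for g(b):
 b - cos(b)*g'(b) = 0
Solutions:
 g(b) = C1 + Integral(b/cos(b), b)


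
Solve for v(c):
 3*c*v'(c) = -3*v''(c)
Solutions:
 v(c) = C1 + C2*erf(sqrt(2)*c/2)


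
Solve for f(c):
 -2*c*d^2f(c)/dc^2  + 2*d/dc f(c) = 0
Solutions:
 f(c) = C1 + C2*c^2


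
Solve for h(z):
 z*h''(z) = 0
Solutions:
 h(z) = C1 + C2*z


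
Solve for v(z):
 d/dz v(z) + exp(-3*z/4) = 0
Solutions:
 v(z) = C1 + 4*exp(-3*z/4)/3


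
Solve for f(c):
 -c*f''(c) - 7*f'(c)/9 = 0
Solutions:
 f(c) = C1 + C2*c^(2/9)


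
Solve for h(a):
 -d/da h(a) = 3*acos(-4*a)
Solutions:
 h(a) = C1 - 3*a*acos(-4*a) - 3*sqrt(1 - 16*a^2)/4


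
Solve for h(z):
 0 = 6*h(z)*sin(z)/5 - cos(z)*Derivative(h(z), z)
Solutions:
 h(z) = C1/cos(z)^(6/5)


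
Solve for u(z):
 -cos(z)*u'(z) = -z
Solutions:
 u(z) = C1 + Integral(z/cos(z), z)


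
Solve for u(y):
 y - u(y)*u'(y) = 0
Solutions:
 u(y) = -sqrt(C1 + y^2)
 u(y) = sqrt(C1 + y^2)


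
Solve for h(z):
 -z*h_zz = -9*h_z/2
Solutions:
 h(z) = C1 + C2*z^(11/2)


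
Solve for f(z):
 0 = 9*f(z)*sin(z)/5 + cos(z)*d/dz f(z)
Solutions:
 f(z) = C1*cos(z)^(9/5)


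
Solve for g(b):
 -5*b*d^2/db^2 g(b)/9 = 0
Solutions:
 g(b) = C1 + C2*b


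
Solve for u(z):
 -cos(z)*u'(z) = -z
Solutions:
 u(z) = C1 + Integral(z/cos(z), z)


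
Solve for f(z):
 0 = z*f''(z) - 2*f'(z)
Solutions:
 f(z) = C1 + C2*z^3


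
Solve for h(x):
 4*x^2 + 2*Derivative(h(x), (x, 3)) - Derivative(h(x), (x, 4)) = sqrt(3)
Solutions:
 h(x) = C1 + C2*x + C3*x^2 + C4*exp(2*x) - x^5/30 - x^4/12 + x^3*(-2 + sqrt(3))/12


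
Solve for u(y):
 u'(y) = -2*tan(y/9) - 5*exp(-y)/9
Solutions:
 u(y) = C1 - 9*log(tan(y/9)^2 + 1) + 5*exp(-y)/9


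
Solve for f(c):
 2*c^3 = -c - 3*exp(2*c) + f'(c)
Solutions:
 f(c) = C1 + c^4/2 + c^2/2 + 3*exp(2*c)/2


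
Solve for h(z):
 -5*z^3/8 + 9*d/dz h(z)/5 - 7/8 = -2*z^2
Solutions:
 h(z) = C1 + 25*z^4/288 - 10*z^3/27 + 35*z/72


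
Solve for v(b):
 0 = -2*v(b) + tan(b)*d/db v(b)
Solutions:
 v(b) = C1*sin(b)^2


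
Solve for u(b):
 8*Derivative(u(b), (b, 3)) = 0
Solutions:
 u(b) = C1 + C2*b + C3*b^2


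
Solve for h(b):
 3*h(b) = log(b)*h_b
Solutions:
 h(b) = C1*exp(3*li(b))


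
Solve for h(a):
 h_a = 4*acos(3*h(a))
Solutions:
 Integral(1/acos(3*_y), (_y, h(a))) = C1 + 4*a


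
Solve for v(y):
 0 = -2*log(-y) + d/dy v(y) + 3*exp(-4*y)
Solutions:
 v(y) = C1 + 2*y*log(-y) - 2*y + 3*exp(-4*y)/4


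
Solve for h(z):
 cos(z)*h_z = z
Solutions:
 h(z) = C1 + Integral(z/cos(z), z)


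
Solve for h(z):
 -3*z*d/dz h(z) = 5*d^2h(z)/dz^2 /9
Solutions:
 h(z) = C1 + C2*erf(3*sqrt(30)*z/10)


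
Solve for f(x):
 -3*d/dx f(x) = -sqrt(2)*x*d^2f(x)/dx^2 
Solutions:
 f(x) = C1 + C2*x^(1 + 3*sqrt(2)/2)


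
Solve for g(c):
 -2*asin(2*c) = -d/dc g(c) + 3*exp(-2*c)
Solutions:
 g(c) = C1 + 2*c*asin(2*c) + sqrt(1 - 4*c^2) - 3*exp(-2*c)/2


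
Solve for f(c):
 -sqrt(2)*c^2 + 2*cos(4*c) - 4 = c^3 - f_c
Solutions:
 f(c) = C1 + c^4/4 + sqrt(2)*c^3/3 + 4*c - sin(4*c)/2


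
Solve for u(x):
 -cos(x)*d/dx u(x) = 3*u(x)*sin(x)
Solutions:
 u(x) = C1*cos(x)^3


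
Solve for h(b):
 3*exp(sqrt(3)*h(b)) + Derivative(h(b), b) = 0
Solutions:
 h(b) = sqrt(3)*(2*log(1/(C1 + 3*b)) - log(3))/6


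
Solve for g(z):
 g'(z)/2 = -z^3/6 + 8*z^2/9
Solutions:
 g(z) = C1 - z^4/12 + 16*z^3/27


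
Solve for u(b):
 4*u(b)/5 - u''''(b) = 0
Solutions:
 u(b) = C1*exp(-sqrt(2)*5^(3/4)*b/5) + C2*exp(sqrt(2)*5^(3/4)*b/5) + C3*sin(sqrt(2)*5^(3/4)*b/5) + C4*cos(sqrt(2)*5^(3/4)*b/5)


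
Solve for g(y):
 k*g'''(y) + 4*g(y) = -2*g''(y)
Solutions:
 g(y) = C1*exp(-y*(2^(1/3)*(sqrt(((27 + 4/k^2)^2 - 16/k^4)/k^2) + 27/k + 4/k^3)^(1/3) + 2/k + 2*2^(2/3)/(k^2*(sqrt(((27 + 4/k^2)^2 - 16/k^4)/k^2) + 27/k + 4/k^3)^(1/3)))/3) + C2*exp(y*(2^(1/3)*(sqrt(((27 + 4/k^2)^2 - 16/k^4)/k^2) + 27/k + 4/k^3)^(1/3) - 2^(1/3)*sqrt(3)*I*(sqrt(((27 + 4/k^2)^2 - 16/k^4)/k^2) + 27/k + 4/k^3)^(1/3) - 4/k - 8*2^(2/3)/(k^2*(-1 + sqrt(3)*I)*(sqrt(((27 + 4/k^2)^2 - 16/k^4)/k^2) + 27/k + 4/k^3)^(1/3)))/6) + C3*exp(y*(2^(1/3)*(sqrt(((27 + 4/k^2)^2 - 16/k^4)/k^2) + 27/k + 4/k^3)^(1/3) + 2^(1/3)*sqrt(3)*I*(sqrt(((27 + 4/k^2)^2 - 16/k^4)/k^2) + 27/k + 4/k^3)^(1/3) - 4/k + 8*2^(2/3)/(k^2*(1 + sqrt(3)*I)*(sqrt(((27 + 4/k^2)^2 - 16/k^4)/k^2) + 27/k + 4/k^3)^(1/3)))/6)


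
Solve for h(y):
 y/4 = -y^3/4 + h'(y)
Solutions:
 h(y) = C1 + y^4/16 + y^2/8


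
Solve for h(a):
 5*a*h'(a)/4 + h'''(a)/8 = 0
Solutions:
 h(a) = C1 + Integral(C2*airyai(-10^(1/3)*a) + C3*airybi(-10^(1/3)*a), a)


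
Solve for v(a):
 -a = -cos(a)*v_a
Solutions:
 v(a) = C1 + Integral(a/cos(a), a)


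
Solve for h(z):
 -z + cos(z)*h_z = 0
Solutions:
 h(z) = C1 + Integral(z/cos(z), z)


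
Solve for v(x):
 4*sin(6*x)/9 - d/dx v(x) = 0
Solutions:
 v(x) = C1 - 2*cos(6*x)/27


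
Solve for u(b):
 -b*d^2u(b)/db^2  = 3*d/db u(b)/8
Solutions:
 u(b) = C1 + C2*b^(5/8)


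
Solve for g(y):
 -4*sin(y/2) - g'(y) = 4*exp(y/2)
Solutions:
 g(y) = C1 - 8*exp(y/2) + 8*cos(y/2)


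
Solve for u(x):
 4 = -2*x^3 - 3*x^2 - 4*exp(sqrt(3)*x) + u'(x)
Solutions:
 u(x) = C1 + x^4/2 + x^3 + 4*x + 4*sqrt(3)*exp(sqrt(3)*x)/3


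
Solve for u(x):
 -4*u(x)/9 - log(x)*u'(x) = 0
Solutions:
 u(x) = C1*exp(-4*li(x)/9)


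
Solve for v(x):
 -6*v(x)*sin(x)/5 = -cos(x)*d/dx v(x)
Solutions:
 v(x) = C1/cos(x)^(6/5)


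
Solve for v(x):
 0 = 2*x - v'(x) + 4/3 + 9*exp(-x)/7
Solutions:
 v(x) = C1 + x^2 + 4*x/3 - 9*exp(-x)/7


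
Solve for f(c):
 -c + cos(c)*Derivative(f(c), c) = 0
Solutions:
 f(c) = C1 + Integral(c/cos(c), c)


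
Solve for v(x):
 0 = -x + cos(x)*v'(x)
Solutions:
 v(x) = C1 + Integral(x/cos(x), x)


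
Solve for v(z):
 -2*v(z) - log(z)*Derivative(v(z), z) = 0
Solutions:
 v(z) = C1*exp(-2*li(z))


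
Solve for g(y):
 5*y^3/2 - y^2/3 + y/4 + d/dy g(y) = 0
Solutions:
 g(y) = C1 - 5*y^4/8 + y^3/9 - y^2/8


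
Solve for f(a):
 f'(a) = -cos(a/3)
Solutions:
 f(a) = C1 - 3*sin(a/3)


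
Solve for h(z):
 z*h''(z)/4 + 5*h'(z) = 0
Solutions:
 h(z) = C1 + C2/z^19


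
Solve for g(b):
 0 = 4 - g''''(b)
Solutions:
 g(b) = C1 + C2*b + C3*b^2 + C4*b^3 + b^4/6


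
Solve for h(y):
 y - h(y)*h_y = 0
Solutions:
 h(y) = -sqrt(C1 + y^2)
 h(y) = sqrt(C1 + y^2)


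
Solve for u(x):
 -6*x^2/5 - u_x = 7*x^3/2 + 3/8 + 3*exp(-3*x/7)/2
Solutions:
 u(x) = C1 - 7*x^4/8 - 2*x^3/5 - 3*x/8 + 7*exp(-3*x/7)/2


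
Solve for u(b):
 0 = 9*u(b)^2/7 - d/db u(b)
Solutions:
 u(b) = -7/(C1 + 9*b)


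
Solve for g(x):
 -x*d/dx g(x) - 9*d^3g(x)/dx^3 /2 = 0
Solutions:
 g(x) = C1 + Integral(C2*airyai(-6^(1/3)*x/3) + C3*airybi(-6^(1/3)*x/3), x)


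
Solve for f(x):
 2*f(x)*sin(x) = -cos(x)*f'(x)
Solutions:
 f(x) = C1*cos(x)^2


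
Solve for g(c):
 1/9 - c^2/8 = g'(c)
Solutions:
 g(c) = C1 - c^3/24 + c/9


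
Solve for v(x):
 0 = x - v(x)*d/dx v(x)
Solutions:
 v(x) = -sqrt(C1 + x^2)
 v(x) = sqrt(C1 + x^2)


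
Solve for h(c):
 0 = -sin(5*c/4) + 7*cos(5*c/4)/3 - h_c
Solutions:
 h(c) = C1 + 28*sin(5*c/4)/15 + 4*cos(5*c/4)/5


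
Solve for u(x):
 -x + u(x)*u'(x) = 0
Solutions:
 u(x) = -sqrt(C1 + x^2)
 u(x) = sqrt(C1 + x^2)


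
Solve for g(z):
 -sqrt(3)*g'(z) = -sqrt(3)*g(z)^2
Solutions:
 g(z) = -1/(C1 + z)


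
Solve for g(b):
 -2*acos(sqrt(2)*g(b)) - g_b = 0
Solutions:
 Integral(1/acos(sqrt(2)*_y), (_y, g(b))) = C1 - 2*b


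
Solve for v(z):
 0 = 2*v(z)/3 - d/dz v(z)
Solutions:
 v(z) = C1*exp(2*z/3)


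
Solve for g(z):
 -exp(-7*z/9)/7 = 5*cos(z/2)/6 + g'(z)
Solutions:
 g(z) = C1 - 5*sin(z/2)/3 + 9*exp(-7*z/9)/49


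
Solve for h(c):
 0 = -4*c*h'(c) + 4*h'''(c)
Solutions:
 h(c) = C1 + Integral(C2*airyai(c) + C3*airybi(c), c)


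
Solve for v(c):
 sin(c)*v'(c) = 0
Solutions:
 v(c) = C1


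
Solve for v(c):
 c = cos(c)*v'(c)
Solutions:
 v(c) = C1 + Integral(c/cos(c), c)


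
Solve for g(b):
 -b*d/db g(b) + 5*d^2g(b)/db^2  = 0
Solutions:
 g(b) = C1 + C2*erfi(sqrt(10)*b/10)


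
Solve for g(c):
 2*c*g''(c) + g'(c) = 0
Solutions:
 g(c) = C1 + C2*sqrt(c)


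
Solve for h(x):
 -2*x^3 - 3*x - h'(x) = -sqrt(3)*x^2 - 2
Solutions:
 h(x) = C1 - x^4/2 + sqrt(3)*x^3/3 - 3*x^2/2 + 2*x


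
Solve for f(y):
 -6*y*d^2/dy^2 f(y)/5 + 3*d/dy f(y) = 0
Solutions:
 f(y) = C1 + C2*y^(7/2)


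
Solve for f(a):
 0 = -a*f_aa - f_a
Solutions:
 f(a) = C1 + C2*log(a)


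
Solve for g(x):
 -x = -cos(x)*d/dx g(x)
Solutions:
 g(x) = C1 + Integral(x/cos(x), x)


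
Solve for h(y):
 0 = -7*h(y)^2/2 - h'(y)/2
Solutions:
 h(y) = 1/(C1 + 7*y)


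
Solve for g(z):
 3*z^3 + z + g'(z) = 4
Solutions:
 g(z) = C1 - 3*z^4/4 - z^2/2 + 4*z


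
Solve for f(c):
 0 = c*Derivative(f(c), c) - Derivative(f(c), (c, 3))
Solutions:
 f(c) = C1 + Integral(C2*airyai(c) + C3*airybi(c), c)


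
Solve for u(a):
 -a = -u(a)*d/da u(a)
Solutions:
 u(a) = -sqrt(C1 + a^2)
 u(a) = sqrt(C1 + a^2)


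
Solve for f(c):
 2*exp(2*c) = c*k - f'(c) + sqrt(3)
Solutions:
 f(c) = C1 + c^2*k/2 + sqrt(3)*c - exp(2*c)


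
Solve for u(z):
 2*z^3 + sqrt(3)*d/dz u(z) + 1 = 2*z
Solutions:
 u(z) = C1 - sqrt(3)*z^4/6 + sqrt(3)*z^2/3 - sqrt(3)*z/3


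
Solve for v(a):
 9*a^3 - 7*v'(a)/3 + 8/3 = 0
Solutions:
 v(a) = C1 + 27*a^4/28 + 8*a/7


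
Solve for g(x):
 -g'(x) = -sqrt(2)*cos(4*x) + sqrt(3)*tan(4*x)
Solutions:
 g(x) = C1 + sqrt(3)*log(cos(4*x))/4 + sqrt(2)*sin(4*x)/4


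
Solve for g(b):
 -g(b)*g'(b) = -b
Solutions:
 g(b) = -sqrt(C1 + b^2)
 g(b) = sqrt(C1 + b^2)


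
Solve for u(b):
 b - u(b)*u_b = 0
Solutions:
 u(b) = -sqrt(C1 + b^2)
 u(b) = sqrt(C1 + b^2)


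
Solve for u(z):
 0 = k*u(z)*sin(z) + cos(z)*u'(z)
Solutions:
 u(z) = C1*exp(k*log(cos(z)))


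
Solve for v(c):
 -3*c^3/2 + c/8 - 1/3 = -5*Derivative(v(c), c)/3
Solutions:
 v(c) = C1 + 9*c^4/40 - 3*c^2/80 + c/5


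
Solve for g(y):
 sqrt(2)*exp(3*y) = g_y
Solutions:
 g(y) = C1 + sqrt(2)*exp(3*y)/3


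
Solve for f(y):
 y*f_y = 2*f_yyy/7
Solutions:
 f(y) = C1 + Integral(C2*airyai(2^(2/3)*7^(1/3)*y/2) + C3*airybi(2^(2/3)*7^(1/3)*y/2), y)


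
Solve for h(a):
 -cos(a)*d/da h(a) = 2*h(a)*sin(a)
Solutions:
 h(a) = C1*cos(a)^2


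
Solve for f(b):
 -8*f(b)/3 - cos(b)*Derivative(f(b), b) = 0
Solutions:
 f(b) = C1*(sin(b) - 1)^(4/3)/(sin(b) + 1)^(4/3)


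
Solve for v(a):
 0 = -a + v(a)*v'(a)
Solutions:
 v(a) = -sqrt(C1 + a^2)
 v(a) = sqrt(C1 + a^2)


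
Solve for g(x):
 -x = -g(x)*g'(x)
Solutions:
 g(x) = -sqrt(C1 + x^2)
 g(x) = sqrt(C1 + x^2)
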